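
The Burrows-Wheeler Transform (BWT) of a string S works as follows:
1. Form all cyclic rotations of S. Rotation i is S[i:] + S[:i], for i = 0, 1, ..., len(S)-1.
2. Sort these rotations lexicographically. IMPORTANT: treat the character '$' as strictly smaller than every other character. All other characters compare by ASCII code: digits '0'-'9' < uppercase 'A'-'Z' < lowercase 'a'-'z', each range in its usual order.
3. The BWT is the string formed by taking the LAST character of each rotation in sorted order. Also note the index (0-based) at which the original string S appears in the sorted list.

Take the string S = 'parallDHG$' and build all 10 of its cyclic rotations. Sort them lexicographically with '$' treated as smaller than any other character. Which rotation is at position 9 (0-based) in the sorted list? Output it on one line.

Answer: rallDHG$pa

Derivation:
All 10 rotations (rotation i = S[i:]+S[:i]):
  rot[0] = parallDHG$
  rot[1] = arallDHG$p
  rot[2] = rallDHG$pa
  rot[3] = allDHG$par
  rot[4] = llDHG$para
  rot[5] = lDHG$paral
  rot[6] = DHG$parall
  rot[7] = HG$parallD
  rot[8] = G$parallDH
  rot[9] = $parallDHG
Sorted (with $ < everything):
  sorted[0] = $parallDHG
  sorted[1] = DHG$parall
  sorted[2] = G$parallDH
  sorted[3] = HG$parallD
  sorted[4] = allDHG$par
  sorted[5] = arallDHG$p
  sorted[6] = lDHG$paral
  sorted[7] = llDHG$para
  sorted[8] = parallDHG$
  sorted[9] = rallDHG$pa
sorted[9] = rallDHG$pa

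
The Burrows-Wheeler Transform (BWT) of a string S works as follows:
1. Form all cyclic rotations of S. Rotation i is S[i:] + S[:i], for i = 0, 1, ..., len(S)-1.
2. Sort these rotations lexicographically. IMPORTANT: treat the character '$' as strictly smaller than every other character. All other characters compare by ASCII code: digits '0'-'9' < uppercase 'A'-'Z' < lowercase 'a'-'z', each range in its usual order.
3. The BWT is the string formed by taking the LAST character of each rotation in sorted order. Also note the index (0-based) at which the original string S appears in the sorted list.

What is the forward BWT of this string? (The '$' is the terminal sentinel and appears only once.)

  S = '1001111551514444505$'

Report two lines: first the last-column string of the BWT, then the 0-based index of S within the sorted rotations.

Answer: 5105$011551144404151
4

Derivation:
All 20 rotations (rotation i = S[i:]+S[:i]):
  rot[0] = 1001111551514444505$
  rot[1] = 001111551514444505$1
  rot[2] = 01111551514444505$10
  rot[3] = 1111551514444505$100
  rot[4] = 111551514444505$1001
  rot[5] = 11551514444505$10011
  rot[6] = 1551514444505$100111
  rot[7] = 551514444505$1001111
  rot[8] = 51514444505$10011115
  rot[9] = 1514444505$100111155
  rot[10] = 514444505$1001111551
  rot[11] = 14444505$10011115515
  rot[12] = 4444505$100111155151
  rot[13] = 444505$1001111551514
  rot[14] = 44505$10011115515144
  rot[15] = 4505$100111155151444
  rot[16] = 505$1001111551514444
  rot[17] = 05$10011115515144445
  rot[18] = 5$100111155151444450
  rot[19] = $1001111551514444505
Sorted (with $ < everything):
  sorted[0] = $1001111551514444505  (last char: '5')
  sorted[1] = 001111551514444505$1  (last char: '1')
  sorted[2] = 01111551514444505$10  (last char: '0')
  sorted[3] = 05$10011115515144445  (last char: '5')
  sorted[4] = 1001111551514444505$  (last char: '$')
  sorted[5] = 1111551514444505$100  (last char: '0')
  sorted[6] = 111551514444505$1001  (last char: '1')
  sorted[7] = 11551514444505$10011  (last char: '1')
  sorted[8] = 14444505$10011115515  (last char: '5')
  sorted[9] = 1514444505$100111155  (last char: '5')
  sorted[10] = 1551514444505$100111  (last char: '1')
  sorted[11] = 4444505$100111155151  (last char: '1')
  sorted[12] = 444505$1001111551514  (last char: '4')
  sorted[13] = 44505$10011115515144  (last char: '4')
  sorted[14] = 4505$100111155151444  (last char: '4')
  sorted[15] = 5$100111155151444450  (last char: '0')
  sorted[16] = 505$1001111551514444  (last char: '4')
  sorted[17] = 514444505$1001111551  (last char: '1')
  sorted[18] = 51514444505$10011115  (last char: '5')
  sorted[19] = 551514444505$1001111  (last char: '1')
Last column: 5105$011551144404151
Original string S is at sorted index 4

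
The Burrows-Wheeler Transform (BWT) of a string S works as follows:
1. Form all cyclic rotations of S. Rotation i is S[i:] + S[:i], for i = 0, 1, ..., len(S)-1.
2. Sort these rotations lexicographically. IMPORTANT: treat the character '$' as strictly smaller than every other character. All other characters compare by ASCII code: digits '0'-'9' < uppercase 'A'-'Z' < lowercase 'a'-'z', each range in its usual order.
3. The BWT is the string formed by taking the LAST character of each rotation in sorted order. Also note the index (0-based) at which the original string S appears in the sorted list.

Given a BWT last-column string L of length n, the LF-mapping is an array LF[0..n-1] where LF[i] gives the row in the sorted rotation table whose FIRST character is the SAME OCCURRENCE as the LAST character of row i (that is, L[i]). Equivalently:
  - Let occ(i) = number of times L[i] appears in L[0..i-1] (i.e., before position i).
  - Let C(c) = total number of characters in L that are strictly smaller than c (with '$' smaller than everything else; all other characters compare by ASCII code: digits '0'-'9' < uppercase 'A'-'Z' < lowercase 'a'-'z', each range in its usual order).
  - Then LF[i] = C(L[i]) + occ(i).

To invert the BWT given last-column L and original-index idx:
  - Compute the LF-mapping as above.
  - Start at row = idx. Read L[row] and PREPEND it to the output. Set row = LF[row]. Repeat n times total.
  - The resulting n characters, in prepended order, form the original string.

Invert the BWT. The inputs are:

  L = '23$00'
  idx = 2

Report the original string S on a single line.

Answer: 0302$

Derivation:
LF mapping: 3 4 0 1 2
Walk LF starting at row 2, prepending L[row]:
  step 1: row=2, L[2]='$', prepend. Next row=LF[2]=0
  step 2: row=0, L[0]='2', prepend. Next row=LF[0]=3
  step 3: row=3, L[3]='0', prepend. Next row=LF[3]=1
  step 4: row=1, L[1]='3', prepend. Next row=LF[1]=4
  step 5: row=4, L[4]='0', prepend. Next row=LF[4]=2
Reversed output: 0302$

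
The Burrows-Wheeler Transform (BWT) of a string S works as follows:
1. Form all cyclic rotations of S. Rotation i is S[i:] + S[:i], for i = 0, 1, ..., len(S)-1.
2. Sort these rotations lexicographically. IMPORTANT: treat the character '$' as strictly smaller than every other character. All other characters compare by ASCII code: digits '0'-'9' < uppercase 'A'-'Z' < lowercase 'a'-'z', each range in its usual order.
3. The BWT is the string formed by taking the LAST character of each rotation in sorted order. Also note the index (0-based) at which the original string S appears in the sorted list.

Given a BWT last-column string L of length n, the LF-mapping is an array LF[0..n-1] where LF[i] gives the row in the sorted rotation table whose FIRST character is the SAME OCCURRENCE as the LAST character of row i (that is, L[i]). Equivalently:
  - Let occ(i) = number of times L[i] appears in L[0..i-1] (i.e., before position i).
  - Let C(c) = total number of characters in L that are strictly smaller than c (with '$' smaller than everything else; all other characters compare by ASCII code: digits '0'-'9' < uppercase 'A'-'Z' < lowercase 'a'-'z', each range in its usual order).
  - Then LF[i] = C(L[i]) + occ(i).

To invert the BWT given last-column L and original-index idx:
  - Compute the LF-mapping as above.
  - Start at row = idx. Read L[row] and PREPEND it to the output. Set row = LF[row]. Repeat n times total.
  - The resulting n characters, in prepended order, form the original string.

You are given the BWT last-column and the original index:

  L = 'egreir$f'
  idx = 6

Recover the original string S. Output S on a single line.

Answer: refrige$

Derivation:
LF mapping: 1 4 6 2 5 7 0 3
Walk LF starting at row 6, prepending L[row]:
  step 1: row=6, L[6]='$', prepend. Next row=LF[6]=0
  step 2: row=0, L[0]='e', prepend. Next row=LF[0]=1
  step 3: row=1, L[1]='g', prepend. Next row=LF[1]=4
  step 4: row=4, L[4]='i', prepend. Next row=LF[4]=5
  step 5: row=5, L[5]='r', prepend. Next row=LF[5]=7
  step 6: row=7, L[7]='f', prepend. Next row=LF[7]=3
  step 7: row=3, L[3]='e', prepend. Next row=LF[3]=2
  step 8: row=2, L[2]='r', prepend. Next row=LF[2]=6
Reversed output: refrige$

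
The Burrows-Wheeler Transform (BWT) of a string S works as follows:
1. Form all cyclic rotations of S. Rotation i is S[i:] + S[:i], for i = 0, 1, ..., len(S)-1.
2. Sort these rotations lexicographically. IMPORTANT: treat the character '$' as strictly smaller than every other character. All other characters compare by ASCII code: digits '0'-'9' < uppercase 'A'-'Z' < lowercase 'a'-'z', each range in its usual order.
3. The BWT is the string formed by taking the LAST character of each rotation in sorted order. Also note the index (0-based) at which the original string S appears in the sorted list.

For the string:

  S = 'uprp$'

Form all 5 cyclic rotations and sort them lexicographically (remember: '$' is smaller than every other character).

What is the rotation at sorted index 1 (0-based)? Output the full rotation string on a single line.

Answer: p$upr

Derivation:
All 5 rotations (rotation i = S[i:]+S[:i]):
  rot[0] = uprp$
  rot[1] = prp$u
  rot[2] = rp$up
  rot[3] = p$upr
  rot[4] = $uprp
Sorted (with $ < everything):
  sorted[0] = $uprp
  sorted[1] = p$upr
  sorted[2] = prp$u
  sorted[3] = rp$up
  sorted[4] = uprp$
sorted[1] = p$upr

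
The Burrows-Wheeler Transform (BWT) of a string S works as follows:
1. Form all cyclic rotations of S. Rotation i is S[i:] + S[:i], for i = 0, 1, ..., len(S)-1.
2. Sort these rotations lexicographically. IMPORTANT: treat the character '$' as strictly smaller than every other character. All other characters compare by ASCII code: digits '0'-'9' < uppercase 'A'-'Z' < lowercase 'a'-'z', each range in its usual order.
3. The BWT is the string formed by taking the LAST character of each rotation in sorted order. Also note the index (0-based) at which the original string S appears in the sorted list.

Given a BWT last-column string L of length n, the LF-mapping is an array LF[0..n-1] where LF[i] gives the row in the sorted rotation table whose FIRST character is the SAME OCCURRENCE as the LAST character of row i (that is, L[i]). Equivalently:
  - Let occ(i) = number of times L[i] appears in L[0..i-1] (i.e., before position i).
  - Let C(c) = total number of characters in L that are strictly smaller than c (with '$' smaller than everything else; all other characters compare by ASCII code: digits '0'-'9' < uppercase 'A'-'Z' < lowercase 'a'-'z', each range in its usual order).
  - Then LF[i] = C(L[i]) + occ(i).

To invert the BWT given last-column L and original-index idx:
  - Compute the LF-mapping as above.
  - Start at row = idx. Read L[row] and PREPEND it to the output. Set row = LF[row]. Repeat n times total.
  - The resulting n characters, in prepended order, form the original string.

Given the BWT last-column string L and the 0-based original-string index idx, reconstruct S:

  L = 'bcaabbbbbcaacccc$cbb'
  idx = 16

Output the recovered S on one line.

Answer: ccaaabbbabccbcccbbb$

Derivation:
LF mapping: 5 13 1 2 6 7 8 9 10 14 3 4 15 16 17 18 0 19 11 12
Walk LF starting at row 16, prepending L[row]:
  step 1: row=16, L[16]='$', prepend. Next row=LF[16]=0
  step 2: row=0, L[0]='b', prepend. Next row=LF[0]=5
  step 3: row=5, L[5]='b', prepend. Next row=LF[5]=7
  step 4: row=7, L[7]='b', prepend. Next row=LF[7]=9
  step 5: row=9, L[9]='c', prepend. Next row=LF[9]=14
  step 6: row=14, L[14]='c', prepend. Next row=LF[14]=17
  step 7: row=17, L[17]='c', prepend. Next row=LF[17]=19
  step 8: row=19, L[19]='b', prepend. Next row=LF[19]=12
  step 9: row=12, L[12]='c', prepend. Next row=LF[12]=15
  step 10: row=15, L[15]='c', prepend. Next row=LF[15]=18
  step 11: row=18, L[18]='b', prepend. Next row=LF[18]=11
  step 12: row=11, L[11]='a', prepend. Next row=LF[11]=4
  step 13: row=4, L[4]='b', prepend. Next row=LF[4]=6
  step 14: row=6, L[6]='b', prepend. Next row=LF[6]=8
  step 15: row=8, L[8]='b', prepend. Next row=LF[8]=10
  step 16: row=10, L[10]='a', prepend. Next row=LF[10]=3
  step 17: row=3, L[3]='a', prepend. Next row=LF[3]=2
  step 18: row=2, L[2]='a', prepend. Next row=LF[2]=1
  step 19: row=1, L[1]='c', prepend. Next row=LF[1]=13
  step 20: row=13, L[13]='c', prepend. Next row=LF[13]=16
Reversed output: ccaaabbbabccbcccbbb$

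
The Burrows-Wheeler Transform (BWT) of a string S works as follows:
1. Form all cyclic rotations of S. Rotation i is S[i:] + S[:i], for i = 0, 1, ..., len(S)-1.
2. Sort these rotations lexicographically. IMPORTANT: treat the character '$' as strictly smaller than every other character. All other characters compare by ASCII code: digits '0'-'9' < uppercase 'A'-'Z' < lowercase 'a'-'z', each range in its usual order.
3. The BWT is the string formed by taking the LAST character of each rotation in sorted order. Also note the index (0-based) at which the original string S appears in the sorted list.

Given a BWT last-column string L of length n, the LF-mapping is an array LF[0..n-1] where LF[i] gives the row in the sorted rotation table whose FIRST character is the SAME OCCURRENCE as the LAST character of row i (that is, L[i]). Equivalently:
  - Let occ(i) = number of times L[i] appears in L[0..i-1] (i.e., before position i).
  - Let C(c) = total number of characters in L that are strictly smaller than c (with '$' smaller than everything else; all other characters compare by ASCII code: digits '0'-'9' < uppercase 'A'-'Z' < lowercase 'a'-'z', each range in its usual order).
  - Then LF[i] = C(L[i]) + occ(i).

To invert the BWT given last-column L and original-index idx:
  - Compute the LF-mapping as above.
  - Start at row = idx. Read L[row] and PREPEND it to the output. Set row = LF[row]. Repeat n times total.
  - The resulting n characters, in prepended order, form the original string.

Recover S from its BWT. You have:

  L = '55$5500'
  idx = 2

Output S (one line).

Answer: 055055$

Derivation:
LF mapping: 3 4 0 5 6 1 2
Walk LF starting at row 2, prepending L[row]:
  step 1: row=2, L[2]='$', prepend. Next row=LF[2]=0
  step 2: row=0, L[0]='5', prepend. Next row=LF[0]=3
  step 3: row=3, L[3]='5', prepend. Next row=LF[3]=5
  step 4: row=5, L[5]='0', prepend. Next row=LF[5]=1
  step 5: row=1, L[1]='5', prepend. Next row=LF[1]=4
  step 6: row=4, L[4]='5', prepend. Next row=LF[4]=6
  step 7: row=6, L[6]='0', prepend. Next row=LF[6]=2
Reversed output: 055055$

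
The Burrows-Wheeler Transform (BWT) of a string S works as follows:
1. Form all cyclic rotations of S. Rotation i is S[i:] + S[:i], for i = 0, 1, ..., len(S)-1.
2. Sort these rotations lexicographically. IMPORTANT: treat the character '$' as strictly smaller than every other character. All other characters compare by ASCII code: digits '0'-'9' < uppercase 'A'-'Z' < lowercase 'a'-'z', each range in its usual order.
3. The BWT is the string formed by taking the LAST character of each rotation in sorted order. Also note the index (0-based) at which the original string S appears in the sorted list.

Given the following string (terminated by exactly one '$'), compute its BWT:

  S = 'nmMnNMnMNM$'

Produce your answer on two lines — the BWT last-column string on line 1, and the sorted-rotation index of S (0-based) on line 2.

All 11 rotations (rotation i = S[i:]+S[:i]):
  rot[0] = nmMnNMnMNM$
  rot[1] = mMnNMnMNM$n
  rot[2] = MnNMnMNM$nm
  rot[3] = nNMnMNM$nmM
  rot[4] = NMnMNM$nmMn
  rot[5] = MnMNM$nmMnN
  rot[6] = nMNM$nmMnNM
  rot[7] = MNM$nmMnNMn
  rot[8] = NM$nmMnNMnM
  rot[9] = M$nmMnNMnMN
  rot[10] = $nmMnNMnMNM
Sorted (with $ < everything):
  sorted[0] = $nmMnNMnMNM  (last char: 'M')
  sorted[1] = M$nmMnNMnMN  (last char: 'N')
  sorted[2] = MNM$nmMnNMn  (last char: 'n')
  sorted[3] = MnMNM$nmMnN  (last char: 'N')
  sorted[4] = MnNMnMNM$nm  (last char: 'm')
  sorted[5] = NM$nmMnNMnM  (last char: 'M')
  sorted[6] = NMnMNM$nmMn  (last char: 'n')
  sorted[7] = mMnNMnMNM$n  (last char: 'n')
  sorted[8] = nMNM$nmMnNM  (last char: 'M')
  sorted[9] = nNMnMNM$nmM  (last char: 'M')
  sorted[10] = nmMnNMnMNM$  (last char: '$')
Last column: MNnNmMnnMM$
Original string S is at sorted index 10

Answer: MNnNmMnnMM$
10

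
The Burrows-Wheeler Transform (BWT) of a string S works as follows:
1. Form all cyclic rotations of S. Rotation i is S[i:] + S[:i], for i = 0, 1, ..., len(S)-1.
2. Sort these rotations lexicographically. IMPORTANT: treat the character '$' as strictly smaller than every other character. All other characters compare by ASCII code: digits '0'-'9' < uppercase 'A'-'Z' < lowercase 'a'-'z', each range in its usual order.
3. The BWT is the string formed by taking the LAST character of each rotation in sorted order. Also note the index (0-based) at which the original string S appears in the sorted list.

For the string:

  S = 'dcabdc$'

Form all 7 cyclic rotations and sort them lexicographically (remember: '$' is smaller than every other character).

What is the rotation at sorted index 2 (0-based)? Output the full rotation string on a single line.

Answer: bdc$dca

Derivation:
All 7 rotations (rotation i = S[i:]+S[:i]):
  rot[0] = dcabdc$
  rot[1] = cabdc$d
  rot[2] = abdc$dc
  rot[3] = bdc$dca
  rot[4] = dc$dcab
  rot[5] = c$dcabd
  rot[6] = $dcabdc
Sorted (with $ < everything):
  sorted[0] = $dcabdc
  sorted[1] = abdc$dc
  sorted[2] = bdc$dca
  sorted[3] = c$dcabd
  sorted[4] = cabdc$d
  sorted[5] = dc$dcab
  sorted[6] = dcabdc$
sorted[2] = bdc$dca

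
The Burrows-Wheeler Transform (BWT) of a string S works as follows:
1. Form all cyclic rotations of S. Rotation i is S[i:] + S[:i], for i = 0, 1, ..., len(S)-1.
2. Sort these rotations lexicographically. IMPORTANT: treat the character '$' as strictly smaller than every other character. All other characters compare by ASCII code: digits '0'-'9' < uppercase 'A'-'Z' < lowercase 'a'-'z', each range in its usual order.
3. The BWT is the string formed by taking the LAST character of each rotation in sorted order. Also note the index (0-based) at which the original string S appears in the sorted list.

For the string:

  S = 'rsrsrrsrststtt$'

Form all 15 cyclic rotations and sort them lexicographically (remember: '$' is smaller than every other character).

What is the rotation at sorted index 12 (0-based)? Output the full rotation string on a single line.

All 15 rotations (rotation i = S[i:]+S[:i]):
  rot[0] = rsrsrrsrststtt$
  rot[1] = srsrrsrststtt$r
  rot[2] = rsrrsrststtt$rs
  rot[3] = srrsrststtt$rsr
  rot[4] = rrsrststtt$rsrs
  rot[5] = rsrststtt$rsrsr
  rot[6] = srststtt$rsrsrr
  rot[7] = rststtt$rsrsrrs
  rot[8] = ststtt$rsrsrrsr
  rot[9] = tsttt$rsrsrrsrs
  rot[10] = sttt$rsrsrrsrst
  rot[11] = ttt$rsrsrrsrsts
  rot[12] = tt$rsrsrrsrstst
  rot[13] = t$rsrsrrsrststt
  rot[14] = $rsrsrrsrststtt
Sorted (with $ < everything):
  sorted[0] = $rsrsrrsrststtt
  sorted[1] = rrsrststtt$rsrs
  sorted[2] = rsrrsrststtt$rs
  sorted[3] = rsrsrrsrststtt$
  sorted[4] = rsrststtt$rsrsr
  sorted[5] = rststtt$rsrsrrs
  sorted[6] = srrsrststtt$rsr
  sorted[7] = srsrrsrststtt$r
  sorted[8] = srststtt$rsrsrr
  sorted[9] = ststtt$rsrsrrsr
  sorted[10] = sttt$rsrsrrsrst
  sorted[11] = t$rsrsrrsrststt
  sorted[12] = tsttt$rsrsrrsrs
  sorted[13] = tt$rsrsrrsrstst
  sorted[14] = ttt$rsrsrrsrsts
sorted[12] = tsttt$rsrsrrsrs

Answer: tsttt$rsrsrrsrs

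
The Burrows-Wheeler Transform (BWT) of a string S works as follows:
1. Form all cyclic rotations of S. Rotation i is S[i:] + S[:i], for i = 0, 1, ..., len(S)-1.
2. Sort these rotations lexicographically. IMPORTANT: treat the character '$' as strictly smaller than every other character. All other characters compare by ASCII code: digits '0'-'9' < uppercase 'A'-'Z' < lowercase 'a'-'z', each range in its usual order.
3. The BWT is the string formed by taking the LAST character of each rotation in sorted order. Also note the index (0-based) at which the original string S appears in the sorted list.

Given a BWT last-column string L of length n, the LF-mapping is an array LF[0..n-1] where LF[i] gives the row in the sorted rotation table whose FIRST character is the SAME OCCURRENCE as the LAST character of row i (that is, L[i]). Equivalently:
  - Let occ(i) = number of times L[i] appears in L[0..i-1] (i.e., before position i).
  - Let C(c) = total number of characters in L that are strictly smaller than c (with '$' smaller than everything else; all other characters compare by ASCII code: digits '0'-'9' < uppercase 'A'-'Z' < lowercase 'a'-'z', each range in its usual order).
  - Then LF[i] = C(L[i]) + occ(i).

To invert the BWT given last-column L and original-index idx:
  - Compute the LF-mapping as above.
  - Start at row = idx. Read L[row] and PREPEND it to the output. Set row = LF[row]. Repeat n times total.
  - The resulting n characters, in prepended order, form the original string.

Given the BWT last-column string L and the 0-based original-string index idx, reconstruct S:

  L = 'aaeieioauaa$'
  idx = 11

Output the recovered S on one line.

Answer: uiaeaiaoeaa$

Derivation:
LF mapping: 1 2 6 8 7 9 10 3 11 4 5 0
Walk LF starting at row 11, prepending L[row]:
  step 1: row=11, L[11]='$', prepend. Next row=LF[11]=0
  step 2: row=0, L[0]='a', prepend. Next row=LF[0]=1
  step 3: row=1, L[1]='a', prepend. Next row=LF[1]=2
  step 4: row=2, L[2]='e', prepend. Next row=LF[2]=6
  step 5: row=6, L[6]='o', prepend. Next row=LF[6]=10
  step 6: row=10, L[10]='a', prepend. Next row=LF[10]=5
  step 7: row=5, L[5]='i', prepend. Next row=LF[5]=9
  step 8: row=9, L[9]='a', prepend. Next row=LF[9]=4
  step 9: row=4, L[4]='e', prepend. Next row=LF[4]=7
  step 10: row=7, L[7]='a', prepend. Next row=LF[7]=3
  step 11: row=3, L[3]='i', prepend. Next row=LF[3]=8
  step 12: row=8, L[8]='u', prepend. Next row=LF[8]=11
Reversed output: uiaeaiaoeaa$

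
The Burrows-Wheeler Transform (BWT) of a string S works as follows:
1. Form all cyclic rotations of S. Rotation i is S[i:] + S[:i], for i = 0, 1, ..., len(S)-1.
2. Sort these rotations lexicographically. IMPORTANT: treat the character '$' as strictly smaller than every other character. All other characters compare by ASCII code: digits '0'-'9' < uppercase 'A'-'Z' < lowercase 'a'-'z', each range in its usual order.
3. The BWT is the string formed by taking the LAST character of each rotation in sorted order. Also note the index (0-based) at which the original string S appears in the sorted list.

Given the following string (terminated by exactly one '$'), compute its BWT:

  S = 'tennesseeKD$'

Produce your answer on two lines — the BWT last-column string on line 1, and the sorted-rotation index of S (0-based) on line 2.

All 12 rotations (rotation i = S[i:]+S[:i]):
  rot[0] = tennesseeKD$
  rot[1] = ennesseeKD$t
  rot[2] = nnesseeKD$te
  rot[3] = nesseeKD$ten
  rot[4] = esseeKD$tenn
  rot[5] = sseeKD$tenne
  rot[6] = seeKD$tennes
  rot[7] = eeKD$tenness
  rot[8] = eKD$tennesse
  rot[9] = KD$tennessee
  rot[10] = D$tennesseeK
  rot[11] = $tennesseeKD
Sorted (with $ < everything):
  sorted[0] = $tennesseeKD  (last char: 'D')
  sorted[1] = D$tennesseeK  (last char: 'K')
  sorted[2] = KD$tennessee  (last char: 'e')
  sorted[3] = eKD$tennesse  (last char: 'e')
  sorted[4] = eeKD$tenness  (last char: 's')
  sorted[5] = ennesseeKD$t  (last char: 't')
  sorted[6] = esseeKD$tenn  (last char: 'n')
  sorted[7] = nesseeKD$ten  (last char: 'n')
  sorted[8] = nnesseeKD$te  (last char: 'e')
  sorted[9] = seeKD$tennes  (last char: 's')
  sorted[10] = sseeKD$tenne  (last char: 'e')
  sorted[11] = tennesseeKD$  (last char: '$')
Last column: DKeestnnese$
Original string S is at sorted index 11

Answer: DKeestnnese$
11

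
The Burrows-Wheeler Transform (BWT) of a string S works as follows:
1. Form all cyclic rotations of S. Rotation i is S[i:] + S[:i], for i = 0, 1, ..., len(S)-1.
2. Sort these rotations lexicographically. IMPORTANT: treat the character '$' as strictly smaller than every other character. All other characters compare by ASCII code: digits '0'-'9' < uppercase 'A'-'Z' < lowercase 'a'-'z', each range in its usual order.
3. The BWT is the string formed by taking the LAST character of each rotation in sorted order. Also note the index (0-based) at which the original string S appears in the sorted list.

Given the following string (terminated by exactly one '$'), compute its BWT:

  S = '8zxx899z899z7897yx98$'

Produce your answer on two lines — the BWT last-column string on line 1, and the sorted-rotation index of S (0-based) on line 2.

All 21 rotations (rotation i = S[i:]+S[:i]):
  rot[0] = 8zxx899z899z7897yx98$
  rot[1] = zxx899z899z7897yx98$8
  rot[2] = xx899z899z7897yx98$8z
  rot[3] = x899z899z7897yx98$8zx
  rot[4] = 899z899z7897yx98$8zxx
  rot[5] = 99z899z7897yx98$8zxx8
  rot[6] = 9z899z7897yx98$8zxx89
  rot[7] = z899z7897yx98$8zxx899
  rot[8] = 899z7897yx98$8zxx899z
  rot[9] = 99z7897yx98$8zxx899z8
  rot[10] = 9z7897yx98$8zxx899z89
  rot[11] = z7897yx98$8zxx899z899
  rot[12] = 7897yx98$8zxx899z899z
  rot[13] = 897yx98$8zxx899z899z7
  rot[14] = 97yx98$8zxx899z899z78
  rot[15] = 7yx98$8zxx899z899z789
  rot[16] = yx98$8zxx899z899z7897
  rot[17] = x98$8zxx899z899z7897y
  rot[18] = 98$8zxx899z899z7897yx
  rot[19] = 8$8zxx899z899z7897yx9
  rot[20] = $8zxx899z899z7897yx98
Sorted (with $ < everything):
  sorted[0] = $8zxx899z899z7897yx98  (last char: '8')
  sorted[1] = 7897yx98$8zxx899z899z  (last char: 'z')
  sorted[2] = 7yx98$8zxx899z899z789  (last char: '9')
  sorted[3] = 8$8zxx899z899z7897yx9  (last char: '9')
  sorted[4] = 897yx98$8zxx899z899z7  (last char: '7')
  sorted[5] = 899z7897yx98$8zxx899z  (last char: 'z')
  sorted[6] = 899z899z7897yx98$8zxx  (last char: 'x')
  sorted[7] = 8zxx899z899z7897yx98$  (last char: '$')
  sorted[8] = 97yx98$8zxx899z899z78  (last char: '8')
  sorted[9] = 98$8zxx899z899z7897yx  (last char: 'x')
  sorted[10] = 99z7897yx98$8zxx899z8  (last char: '8')
  sorted[11] = 99z899z7897yx98$8zxx8  (last char: '8')
  sorted[12] = 9z7897yx98$8zxx899z89  (last char: '9')
  sorted[13] = 9z899z7897yx98$8zxx89  (last char: '9')
  sorted[14] = x899z899z7897yx98$8zx  (last char: 'x')
  sorted[15] = x98$8zxx899z899z7897y  (last char: 'y')
  sorted[16] = xx899z899z7897yx98$8z  (last char: 'z')
  sorted[17] = yx98$8zxx899z899z7897  (last char: '7')
  sorted[18] = z7897yx98$8zxx899z899  (last char: '9')
  sorted[19] = z899z7897yx98$8zxx899  (last char: '9')
  sorted[20] = zxx899z899z7897yx98$8  (last char: '8')
Last column: 8z997zx$8x8899xyz7998
Original string S is at sorted index 7

Answer: 8z997zx$8x8899xyz7998
7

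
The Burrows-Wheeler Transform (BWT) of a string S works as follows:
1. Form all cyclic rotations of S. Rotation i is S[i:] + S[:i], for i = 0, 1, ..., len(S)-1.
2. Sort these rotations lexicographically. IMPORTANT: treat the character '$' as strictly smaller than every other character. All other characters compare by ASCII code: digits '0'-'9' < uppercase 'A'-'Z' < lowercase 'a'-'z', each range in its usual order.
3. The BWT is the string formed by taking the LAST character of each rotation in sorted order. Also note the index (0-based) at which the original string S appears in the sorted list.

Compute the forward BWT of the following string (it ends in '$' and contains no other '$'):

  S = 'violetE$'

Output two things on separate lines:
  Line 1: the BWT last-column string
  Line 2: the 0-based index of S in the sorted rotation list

Answer: Etlvoie$
7

Derivation:
All 8 rotations (rotation i = S[i:]+S[:i]):
  rot[0] = violetE$
  rot[1] = ioletE$v
  rot[2] = oletE$vi
  rot[3] = letE$vio
  rot[4] = etE$viol
  rot[5] = tE$viole
  rot[6] = E$violet
  rot[7] = $violetE
Sorted (with $ < everything):
  sorted[0] = $violetE  (last char: 'E')
  sorted[1] = E$violet  (last char: 't')
  sorted[2] = etE$viol  (last char: 'l')
  sorted[3] = ioletE$v  (last char: 'v')
  sorted[4] = letE$vio  (last char: 'o')
  sorted[5] = oletE$vi  (last char: 'i')
  sorted[6] = tE$viole  (last char: 'e')
  sorted[7] = violetE$  (last char: '$')
Last column: Etlvoie$
Original string S is at sorted index 7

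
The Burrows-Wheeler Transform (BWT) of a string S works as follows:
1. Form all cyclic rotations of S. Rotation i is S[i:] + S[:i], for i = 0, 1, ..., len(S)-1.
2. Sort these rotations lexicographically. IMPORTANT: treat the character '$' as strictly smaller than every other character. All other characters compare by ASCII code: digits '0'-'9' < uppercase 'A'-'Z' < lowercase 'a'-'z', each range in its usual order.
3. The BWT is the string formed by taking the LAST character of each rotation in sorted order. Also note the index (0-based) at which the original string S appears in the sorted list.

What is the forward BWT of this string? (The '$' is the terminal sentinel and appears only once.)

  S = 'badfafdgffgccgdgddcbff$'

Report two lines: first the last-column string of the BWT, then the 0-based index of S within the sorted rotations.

Answer: fbf$cdgcdgagffdabgffdcd
3

Derivation:
All 23 rotations (rotation i = S[i:]+S[:i]):
  rot[0] = badfafdgffgccgdgddcbff$
  rot[1] = adfafdgffgccgdgddcbff$b
  rot[2] = dfafdgffgccgdgddcbff$ba
  rot[3] = fafdgffgccgdgddcbff$bad
  rot[4] = afdgffgccgdgddcbff$badf
  rot[5] = fdgffgccgdgddcbff$badfa
  rot[6] = dgffgccgdgddcbff$badfaf
  rot[7] = gffgccgdgddcbff$badfafd
  rot[8] = ffgccgdgddcbff$badfafdg
  rot[9] = fgccgdgddcbff$badfafdgf
  rot[10] = gccgdgddcbff$badfafdgff
  rot[11] = ccgdgddcbff$badfafdgffg
  rot[12] = cgdgddcbff$badfafdgffgc
  rot[13] = gdgddcbff$badfafdgffgcc
  rot[14] = dgddcbff$badfafdgffgccg
  rot[15] = gddcbff$badfafdgffgccgd
  rot[16] = ddcbff$badfafdgffgccgdg
  rot[17] = dcbff$badfafdgffgccgdgd
  rot[18] = cbff$badfafdgffgccgdgdd
  rot[19] = bff$badfafdgffgccgdgddc
  rot[20] = ff$badfafdgffgccgdgddcb
  rot[21] = f$badfafdgffgccgdgddcbf
  rot[22] = $badfafdgffgccgdgddcbff
Sorted (with $ < everything):
  sorted[0] = $badfafdgffgccgdgddcbff  (last char: 'f')
  sorted[1] = adfafdgffgccgdgddcbff$b  (last char: 'b')
  sorted[2] = afdgffgccgdgddcbff$badf  (last char: 'f')
  sorted[3] = badfafdgffgccgdgddcbff$  (last char: '$')
  sorted[4] = bff$badfafdgffgccgdgddc  (last char: 'c')
  sorted[5] = cbff$badfafdgffgccgdgdd  (last char: 'd')
  sorted[6] = ccgdgddcbff$badfafdgffg  (last char: 'g')
  sorted[7] = cgdgddcbff$badfafdgffgc  (last char: 'c')
  sorted[8] = dcbff$badfafdgffgccgdgd  (last char: 'd')
  sorted[9] = ddcbff$badfafdgffgccgdg  (last char: 'g')
  sorted[10] = dfafdgffgccgdgddcbff$ba  (last char: 'a')
  sorted[11] = dgddcbff$badfafdgffgccg  (last char: 'g')
  sorted[12] = dgffgccgdgddcbff$badfaf  (last char: 'f')
  sorted[13] = f$badfafdgffgccgdgddcbf  (last char: 'f')
  sorted[14] = fafdgffgccgdgddcbff$bad  (last char: 'd')
  sorted[15] = fdgffgccgdgddcbff$badfa  (last char: 'a')
  sorted[16] = ff$badfafdgffgccgdgddcb  (last char: 'b')
  sorted[17] = ffgccgdgddcbff$badfafdg  (last char: 'g')
  sorted[18] = fgccgdgddcbff$badfafdgf  (last char: 'f')
  sorted[19] = gccgdgddcbff$badfafdgff  (last char: 'f')
  sorted[20] = gddcbff$badfafdgffgccgd  (last char: 'd')
  sorted[21] = gdgddcbff$badfafdgffgcc  (last char: 'c')
  sorted[22] = gffgccgdgddcbff$badfafd  (last char: 'd')
Last column: fbf$cdgcdgagffdabgffdcd
Original string S is at sorted index 3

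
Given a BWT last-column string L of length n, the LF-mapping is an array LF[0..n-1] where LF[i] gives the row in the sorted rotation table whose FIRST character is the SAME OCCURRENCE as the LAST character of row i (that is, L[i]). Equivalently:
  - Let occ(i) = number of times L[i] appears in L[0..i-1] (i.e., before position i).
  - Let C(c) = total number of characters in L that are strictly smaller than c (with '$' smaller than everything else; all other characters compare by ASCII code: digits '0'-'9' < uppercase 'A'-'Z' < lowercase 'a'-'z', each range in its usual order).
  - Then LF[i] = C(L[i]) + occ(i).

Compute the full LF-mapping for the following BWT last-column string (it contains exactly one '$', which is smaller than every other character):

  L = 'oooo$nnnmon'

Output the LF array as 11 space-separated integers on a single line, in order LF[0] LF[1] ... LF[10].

Answer: 6 7 8 9 0 2 3 4 1 10 5

Derivation:
Char counts: '$':1, 'm':1, 'n':4, 'o':5
C (first-col start): C('$')=0, C('m')=1, C('n')=2, C('o')=6
L[0]='o': occ=0, LF[0]=C('o')+0=6+0=6
L[1]='o': occ=1, LF[1]=C('o')+1=6+1=7
L[2]='o': occ=2, LF[2]=C('o')+2=6+2=8
L[3]='o': occ=3, LF[3]=C('o')+3=6+3=9
L[4]='$': occ=0, LF[4]=C('$')+0=0+0=0
L[5]='n': occ=0, LF[5]=C('n')+0=2+0=2
L[6]='n': occ=1, LF[6]=C('n')+1=2+1=3
L[7]='n': occ=2, LF[7]=C('n')+2=2+2=4
L[8]='m': occ=0, LF[8]=C('m')+0=1+0=1
L[9]='o': occ=4, LF[9]=C('o')+4=6+4=10
L[10]='n': occ=3, LF[10]=C('n')+3=2+3=5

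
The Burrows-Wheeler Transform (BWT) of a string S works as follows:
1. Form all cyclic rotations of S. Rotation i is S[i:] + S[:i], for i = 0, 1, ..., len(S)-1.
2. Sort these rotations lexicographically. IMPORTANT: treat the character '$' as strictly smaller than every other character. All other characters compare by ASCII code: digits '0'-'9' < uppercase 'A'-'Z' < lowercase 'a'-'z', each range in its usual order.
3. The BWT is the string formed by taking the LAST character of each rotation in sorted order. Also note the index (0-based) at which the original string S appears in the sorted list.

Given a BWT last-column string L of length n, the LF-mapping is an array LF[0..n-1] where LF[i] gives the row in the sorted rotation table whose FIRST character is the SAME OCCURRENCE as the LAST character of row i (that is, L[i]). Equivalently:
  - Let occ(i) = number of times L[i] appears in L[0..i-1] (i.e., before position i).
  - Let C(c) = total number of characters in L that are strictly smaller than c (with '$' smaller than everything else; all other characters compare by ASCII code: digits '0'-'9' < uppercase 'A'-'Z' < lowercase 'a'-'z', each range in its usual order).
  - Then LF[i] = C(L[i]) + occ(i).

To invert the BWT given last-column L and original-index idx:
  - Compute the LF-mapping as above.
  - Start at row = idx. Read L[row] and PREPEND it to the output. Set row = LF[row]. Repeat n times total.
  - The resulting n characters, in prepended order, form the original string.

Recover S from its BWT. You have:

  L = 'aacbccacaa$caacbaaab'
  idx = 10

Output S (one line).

LF mapping: 1 2 14 11 15 16 3 17 4 5 0 18 6 7 19 12 8 9 10 13
Walk LF starting at row 10, prepending L[row]:
  step 1: row=10, L[10]='$', prepend. Next row=LF[10]=0
  step 2: row=0, L[0]='a', prepend. Next row=LF[0]=1
  step 3: row=1, L[1]='a', prepend. Next row=LF[1]=2
  step 4: row=2, L[2]='c', prepend. Next row=LF[2]=14
  step 5: row=14, L[14]='c', prepend. Next row=LF[14]=19
  step 6: row=19, L[19]='b', prepend. Next row=LF[19]=13
  step 7: row=13, L[13]='a', prepend. Next row=LF[13]=7
  step 8: row=7, L[7]='c', prepend. Next row=LF[7]=17
  step 9: row=17, L[17]='a', prepend. Next row=LF[17]=9
  step 10: row=9, L[9]='a', prepend. Next row=LF[9]=5
  step 11: row=5, L[5]='c', prepend. Next row=LF[5]=16
  step 12: row=16, L[16]='a', prepend. Next row=LF[16]=8
  step 13: row=8, L[8]='a', prepend. Next row=LF[8]=4
  step 14: row=4, L[4]='c', prepend. Next row=LF[4]=15
  step 15: row=15, L[15]='b', prepend. Next row=LF[15]=12
  step 16: row=12, L[12]='a', prepend. Next row=LF[12]=6
  step 17: row=6, L[6]='a', prepend. Next row=LF[6]=3
  step 18: row=3, L[3]='b', prepend. Next row=LF[3]=11
  step 19: row=11, L[11]='c', prepend. Next row=LF[11]=18
  step 20: row=18, L[18]='a', prepend. Next row=LF[18]=10
Reversed output: acbaabcaacaacabccaa$

Answer: acbaabcaacaacabccaa$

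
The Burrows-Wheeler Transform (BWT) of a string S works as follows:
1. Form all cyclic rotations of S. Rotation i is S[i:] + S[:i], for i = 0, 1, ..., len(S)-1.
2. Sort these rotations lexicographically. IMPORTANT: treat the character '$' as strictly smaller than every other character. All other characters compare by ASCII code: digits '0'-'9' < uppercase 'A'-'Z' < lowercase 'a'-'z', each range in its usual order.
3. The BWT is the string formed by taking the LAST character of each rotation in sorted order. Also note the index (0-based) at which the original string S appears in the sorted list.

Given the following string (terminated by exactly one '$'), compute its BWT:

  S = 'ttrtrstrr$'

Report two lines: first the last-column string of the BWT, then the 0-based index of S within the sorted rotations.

Answer: rrtttrsrt$
9

Derivation:
All 10 rotations (rotation i = S[i:]+S[:i]):
  rot[0] = ttrtrstrr$
  rot[1] = trtrstrr$t
  rot[2] = rtrstrr$tt
  rot[3] = trstrr$ttr
  rot[4] = rstrr$ttrt
  rot[5] = strr$ttrtr
  rot[6] = trr$ttrtrs
  rot[7] = rr$ttrtrst
  rot[8] = r$ttrtrstr
  rot[9] = $ttrtrstrr
Sorted (with $ < everything):
  sorted[0] = $ttrtrstrr  (last char: 'r')
  sorted[1] = r$ttrtrstr  (last char: 'r')
  sorted[2] = rr$ttrtrst  (last char: 't')
  sorted[3] = rstrr$ttrt  (last char: 't')
  sorted[4] = rtrstrr$tt  (last char: 't')
  sorted[5] = strr$ttrtr  (last char: 'r')
  sorted[6] = trr$ttrtrs  (last char: 's')
  sorted[7] = trstrr$ttr  (last char: 'r')
  sorted[8] = trtrstrr$t  (last char: 't')
  sorted[9] = ttrtrstrr$  (last char: '$')
Last column: rrtttrsrt$
Original string S is at sorted index 9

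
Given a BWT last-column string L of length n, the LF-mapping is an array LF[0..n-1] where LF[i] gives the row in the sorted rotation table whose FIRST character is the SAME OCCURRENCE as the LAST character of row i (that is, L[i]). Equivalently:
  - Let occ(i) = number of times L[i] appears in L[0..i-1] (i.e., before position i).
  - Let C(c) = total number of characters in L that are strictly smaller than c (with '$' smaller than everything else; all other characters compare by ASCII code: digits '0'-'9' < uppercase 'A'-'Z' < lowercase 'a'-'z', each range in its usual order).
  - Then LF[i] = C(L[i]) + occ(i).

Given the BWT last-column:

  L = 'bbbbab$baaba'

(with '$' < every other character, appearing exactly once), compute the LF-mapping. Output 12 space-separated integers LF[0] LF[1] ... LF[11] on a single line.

Char counts: '$':1, 'a':4, 'b':7
C (first-col start): C('$')=0, C('a')=1, C('b')=5
L[0]='b': occ=0, LF[0]=C('b')+0=5+0=5
L[1]='b': occ=1, LF[1]=C('b')+1=5+1=6
L[2]='b': occ=2, LF[2]=C('b')+2=5+2=7
L[3]='b': occ=3, LF[3]=C('b')+3=5+3=8
L[4]='a': occ=0, LF[4]=C('a')+0=1+0=1
L[5]='b': occ=4, LF[5]=C('b')+4=5+4=9
L[6]='$': occ=0, LF[6]=C('$')+0=0+0=0
L[7]='b': occ=5, LF[7]=C('b')+5=5+5=10
L[8]='a': occ=1, LF[8]=C('a')+1=1+1=2
L[9]='a': occ=2, LF[9]=C('a')+2=1+2=3
L[10]='b': occ=6, LF[10]=C('b')+6=5+6=11
L[11]='a': occ=3, LF[11]=C('a')+3=1+3=4

Answer: 5 6 7 8 1 9 0 10 2 3 11 4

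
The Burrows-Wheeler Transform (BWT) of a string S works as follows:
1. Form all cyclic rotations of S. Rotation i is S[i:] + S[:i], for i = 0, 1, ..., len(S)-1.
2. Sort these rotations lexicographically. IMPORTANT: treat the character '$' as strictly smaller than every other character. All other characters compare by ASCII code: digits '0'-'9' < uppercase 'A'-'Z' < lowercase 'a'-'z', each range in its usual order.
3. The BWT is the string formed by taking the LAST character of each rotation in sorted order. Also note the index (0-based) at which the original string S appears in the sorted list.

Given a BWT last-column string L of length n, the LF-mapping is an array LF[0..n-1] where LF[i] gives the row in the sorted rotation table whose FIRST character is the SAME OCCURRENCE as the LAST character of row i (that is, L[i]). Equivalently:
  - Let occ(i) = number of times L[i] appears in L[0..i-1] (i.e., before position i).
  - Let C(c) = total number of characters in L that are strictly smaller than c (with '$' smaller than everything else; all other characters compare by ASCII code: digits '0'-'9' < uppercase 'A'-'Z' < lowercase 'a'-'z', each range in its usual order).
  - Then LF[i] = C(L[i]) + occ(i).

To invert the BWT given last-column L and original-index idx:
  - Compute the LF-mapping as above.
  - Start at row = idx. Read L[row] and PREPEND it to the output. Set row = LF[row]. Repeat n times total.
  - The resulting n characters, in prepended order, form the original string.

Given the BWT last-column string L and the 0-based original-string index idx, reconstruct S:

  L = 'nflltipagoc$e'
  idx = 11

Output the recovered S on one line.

LF mapping: 9 4 7 8 12 6 11 1 5 10 2 0 3
Walk LF starting at row 11, prepending L[row]:
  step 1: row=11, L[11]='$', prepend. Next row=LF[11]=0
  step 2: row=0, L[0]='n', prepend. Next row=LF[0]=9
  step 3: row=9, L[9]='o', prepend. Next row=LF[9]=10
  step 4: row=10, L[10]='c', prepend. Next row=LF[10]=2
  step 5: row=2, L[2]='l', prepend. Next row=LF[2]=7
  step 6: row=7, L[7]='a', prepend. Next row=LF[7]=1
  step 7: row=1, L[1]='f', prepend. Next row=LF[1]=4
  step 8: row=4, L[4]='t', prepend. Next row=LF[4]=12
  step 9: row=12, L[12]='e', prepend. Next row=LF[12]=3
  step 10: row=3, L[3]='l', prepend. Next row=LF[3]=8
  step 11: row=8, L[8]='g', prepend. Next row=LF[8]=5
  step 12: row=5, L[5]='i', prepend. Next row=LF[5]=6
  step 13: row=6, L[6]='p', prepend. Next row=LF[6]=11
Reversed output: pigletfalcon$

Answer: pigletfalcon$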